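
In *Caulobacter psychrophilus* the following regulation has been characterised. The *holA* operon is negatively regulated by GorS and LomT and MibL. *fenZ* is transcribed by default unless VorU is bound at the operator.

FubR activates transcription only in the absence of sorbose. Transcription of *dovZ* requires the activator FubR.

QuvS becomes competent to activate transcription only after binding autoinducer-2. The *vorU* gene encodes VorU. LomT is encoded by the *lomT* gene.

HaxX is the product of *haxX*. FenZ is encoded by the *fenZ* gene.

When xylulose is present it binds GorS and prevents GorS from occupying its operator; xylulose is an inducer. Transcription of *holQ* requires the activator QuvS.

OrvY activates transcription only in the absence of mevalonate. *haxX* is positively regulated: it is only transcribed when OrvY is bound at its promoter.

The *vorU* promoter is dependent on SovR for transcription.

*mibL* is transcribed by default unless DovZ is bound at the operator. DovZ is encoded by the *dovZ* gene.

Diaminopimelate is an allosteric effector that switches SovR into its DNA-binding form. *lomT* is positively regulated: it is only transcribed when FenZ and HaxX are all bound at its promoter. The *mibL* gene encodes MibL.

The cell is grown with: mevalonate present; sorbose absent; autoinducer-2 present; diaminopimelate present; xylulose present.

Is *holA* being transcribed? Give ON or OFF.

ON

Xylulose is present, so GorS is inactive.
Diaminopimelate is present, so SovR is active.
No repressor is bound and SovR is active, so *vorU* is transcribed.
So VorU is produced and active.
With repressor VorU bound, *fenZ* is not transcribed.
So FenZ is not produced.
Mevalonate is present, so OrvY is inactive.
Required activator OrvY is absent, so *haxX* is not transcribed.
So HaxX is not produced.
Required activator FenZ is absent, so *lomT* is not transcribed.
So LomT is not produced.
Sorbose is absent, so FubR is active.
No repressor is bound and FubR is active, so *dovZ* is transcribed.
So DovZ is produced and active.
With repressor DovZ bound, *mibL* is not transcribed.
So MibL is not produced.
With no repressor bound, *holA* is transcribed.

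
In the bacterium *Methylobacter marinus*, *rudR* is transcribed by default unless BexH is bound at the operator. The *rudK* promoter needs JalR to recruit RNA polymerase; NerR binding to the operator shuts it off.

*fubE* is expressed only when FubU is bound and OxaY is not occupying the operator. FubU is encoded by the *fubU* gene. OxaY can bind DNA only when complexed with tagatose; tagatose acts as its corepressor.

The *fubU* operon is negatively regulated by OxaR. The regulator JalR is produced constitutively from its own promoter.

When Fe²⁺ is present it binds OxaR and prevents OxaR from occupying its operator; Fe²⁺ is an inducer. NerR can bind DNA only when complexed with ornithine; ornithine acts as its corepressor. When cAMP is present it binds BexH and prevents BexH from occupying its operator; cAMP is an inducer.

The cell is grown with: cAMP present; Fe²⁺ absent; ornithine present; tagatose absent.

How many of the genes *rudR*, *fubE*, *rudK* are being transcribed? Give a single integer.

cAMP is present, so BexH is inactive.
With no repressor bound, *rudR* is transcribed.
→ *rudR* is ON.
Tagatose is absent, so OxaY is inactive.
Fe²⁺ is absent, so OxaR is active.
With repressor OxaR bound, *fubU* is not transcribed.
So FubU is not produced.
Required activator FubU is absent, so *fubE* is not transcribed.
→ *fubE* is OFF.
Ornithine is present, so NerR is active.
JalR is produced constitutively and is active.
With repressor NerR bound, *rudK* is not transcribed.
→ *rudK* is OFF.
1 of the 3 genes is transcribed.

1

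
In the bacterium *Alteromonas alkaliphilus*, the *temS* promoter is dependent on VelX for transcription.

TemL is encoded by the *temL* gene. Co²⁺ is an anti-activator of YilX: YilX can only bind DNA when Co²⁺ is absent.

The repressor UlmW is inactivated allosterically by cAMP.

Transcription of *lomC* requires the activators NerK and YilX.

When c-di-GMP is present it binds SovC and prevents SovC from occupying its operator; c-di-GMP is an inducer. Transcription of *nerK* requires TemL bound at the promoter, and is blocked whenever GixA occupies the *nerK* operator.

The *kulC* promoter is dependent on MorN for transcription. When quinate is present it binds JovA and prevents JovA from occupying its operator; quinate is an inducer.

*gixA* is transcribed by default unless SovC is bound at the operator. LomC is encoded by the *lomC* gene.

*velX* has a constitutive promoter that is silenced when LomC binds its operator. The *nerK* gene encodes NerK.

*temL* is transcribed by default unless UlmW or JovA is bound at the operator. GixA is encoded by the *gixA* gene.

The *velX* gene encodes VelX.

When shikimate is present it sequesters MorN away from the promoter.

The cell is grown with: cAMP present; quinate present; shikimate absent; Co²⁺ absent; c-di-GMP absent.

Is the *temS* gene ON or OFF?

cAMP is present, so UlmW is inactive.
Quinate is present, so JovA is inactive.
With no repressor bound, *temL* is transcribed.
So TemL is produced and active.
c-di-GMP is absent, so SovC is active.
With repressor SovC bound, *gixA* is not transcribed.
So GixA is not produced.
No repressor is bound and TemL is active, so *nerK* is transcribed.
So NerK is produced and active.
Co²⁺ is absent, so YilX is active.
No repressor is bound and NerK and YilX are active, so *lomC* is transcribed.
So LomC is produced and active.
With repressor LomC bound, *velX* is not transcribed.
So VelX is not produced.
Required activator VelX is absent, so *temS* is not transcribed.

OFF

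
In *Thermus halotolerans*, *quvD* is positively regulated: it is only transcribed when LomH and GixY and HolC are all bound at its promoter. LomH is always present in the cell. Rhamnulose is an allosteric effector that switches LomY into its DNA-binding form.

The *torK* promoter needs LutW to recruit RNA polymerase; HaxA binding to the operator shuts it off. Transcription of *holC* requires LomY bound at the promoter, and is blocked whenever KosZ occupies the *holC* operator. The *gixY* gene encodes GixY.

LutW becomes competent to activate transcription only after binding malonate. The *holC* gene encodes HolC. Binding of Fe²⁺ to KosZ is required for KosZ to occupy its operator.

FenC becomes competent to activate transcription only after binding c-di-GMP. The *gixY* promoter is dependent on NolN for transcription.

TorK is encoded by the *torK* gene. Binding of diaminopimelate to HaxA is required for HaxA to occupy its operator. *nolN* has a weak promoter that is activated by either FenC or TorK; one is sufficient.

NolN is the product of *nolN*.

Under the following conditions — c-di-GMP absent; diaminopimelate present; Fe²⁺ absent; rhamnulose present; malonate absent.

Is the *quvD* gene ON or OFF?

LomH is produced constitutively and is active.
c-di-GMP is absent, so FenC is inactive.
Diaminopimelate is present, so HaxA is active.
Malonate is absent, so LutW is inactive.
With repressor HaxA bound, *torK* is not transcribed.
So TorK is not produced.
No activator is available at the *nolN* promoter, so *nolN* is not transcribed.
So NolN is not produced.
Required activator NolN is absent, so *gixY* is not transcribed.
So GixY is not produced.
Fe²⁺ is absent, so KosZ is inactive.
Rhamnulose is present, so LomY is active.
No repressor is bound and LomY is active, so *holC* is transcribed.
So HolC is produced and active.
Required activator GixY is absent, so *quvD* is not transcribed.

OFF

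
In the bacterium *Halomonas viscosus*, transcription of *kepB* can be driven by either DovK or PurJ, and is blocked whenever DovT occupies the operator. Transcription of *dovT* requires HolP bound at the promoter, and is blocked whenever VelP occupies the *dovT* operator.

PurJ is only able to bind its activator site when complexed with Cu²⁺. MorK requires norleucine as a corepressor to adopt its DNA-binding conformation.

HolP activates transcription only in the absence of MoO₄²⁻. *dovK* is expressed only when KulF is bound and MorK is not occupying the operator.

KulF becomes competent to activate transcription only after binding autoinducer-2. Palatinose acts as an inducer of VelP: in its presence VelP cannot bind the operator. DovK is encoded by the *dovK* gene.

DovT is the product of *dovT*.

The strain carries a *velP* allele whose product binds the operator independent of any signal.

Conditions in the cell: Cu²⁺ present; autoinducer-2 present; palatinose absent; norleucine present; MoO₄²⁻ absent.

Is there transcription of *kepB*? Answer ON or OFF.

ON

Autoinducer-2 is present, so KulF is active.
Norleucine is present, so MorK is active.
With repressor MorK bound, *dovK* is not transcribed.
So DovK is not produced.
VelP is constitutively active in this strain.
MoO₄²⁻ is absent, so HolP is active.
With repressor VelP bound, *dovT* is not transcribed.
So DovT is not produced.
Cu²⁺ is present, so PurJ is active.
Activator PurJ is present, so *kepB* is transcribed.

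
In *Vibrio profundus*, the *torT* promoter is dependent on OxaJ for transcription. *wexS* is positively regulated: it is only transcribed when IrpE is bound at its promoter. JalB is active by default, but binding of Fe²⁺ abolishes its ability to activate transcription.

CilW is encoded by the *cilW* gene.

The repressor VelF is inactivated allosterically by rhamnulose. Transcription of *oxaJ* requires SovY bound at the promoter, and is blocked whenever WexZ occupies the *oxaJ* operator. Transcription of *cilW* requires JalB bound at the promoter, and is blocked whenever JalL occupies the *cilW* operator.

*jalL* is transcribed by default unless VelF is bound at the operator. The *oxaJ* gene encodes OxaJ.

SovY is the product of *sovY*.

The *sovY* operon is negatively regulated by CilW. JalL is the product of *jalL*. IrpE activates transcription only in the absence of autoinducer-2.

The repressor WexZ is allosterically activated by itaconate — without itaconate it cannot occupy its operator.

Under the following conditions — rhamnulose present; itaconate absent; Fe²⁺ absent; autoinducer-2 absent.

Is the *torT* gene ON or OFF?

ON

Rhamnulose is present, so VelF is inactive.
With no repressor bound, *jalL* is transcribed.
So JalL is produced and active.
Fe²⁺ is absent, so JalB is active.
With repressor JalL bound, *cilW* is not transcribed.
So CilW is not produced.
With no repressor bound, *sovY* is transcribed.
So SovY is produced and active.
Itaconate is absent, so WexZ is inactive.
No repressor is bound and SovY is active, so *oxaJ* is transcribed.
So OxaJ is produced and active.
No repressor is bound and OxaJ is active, so *torT* is transcribed.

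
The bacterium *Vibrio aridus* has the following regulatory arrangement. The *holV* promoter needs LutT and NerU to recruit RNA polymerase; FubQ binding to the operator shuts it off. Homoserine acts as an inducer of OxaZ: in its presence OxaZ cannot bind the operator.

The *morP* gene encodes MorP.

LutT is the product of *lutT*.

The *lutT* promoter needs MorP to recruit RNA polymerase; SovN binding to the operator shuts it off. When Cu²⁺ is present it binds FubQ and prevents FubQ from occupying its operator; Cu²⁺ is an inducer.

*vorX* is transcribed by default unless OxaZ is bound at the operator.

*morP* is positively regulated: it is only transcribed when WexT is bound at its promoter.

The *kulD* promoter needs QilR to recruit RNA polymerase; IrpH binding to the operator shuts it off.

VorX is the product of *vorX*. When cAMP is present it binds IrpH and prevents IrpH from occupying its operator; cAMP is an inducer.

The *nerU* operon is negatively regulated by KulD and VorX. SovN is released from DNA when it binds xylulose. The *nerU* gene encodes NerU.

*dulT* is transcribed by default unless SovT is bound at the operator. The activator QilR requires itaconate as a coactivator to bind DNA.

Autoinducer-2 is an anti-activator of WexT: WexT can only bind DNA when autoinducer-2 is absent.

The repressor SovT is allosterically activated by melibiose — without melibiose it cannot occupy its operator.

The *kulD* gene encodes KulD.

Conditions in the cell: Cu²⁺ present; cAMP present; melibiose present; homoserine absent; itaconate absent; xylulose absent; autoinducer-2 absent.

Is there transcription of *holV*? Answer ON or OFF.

OFF

Xylulose is absent, so SovN is active.
Autoinducer-2 is absent, so WexT is active.
No repressor is bound and WexT is active, so *morP* is transcribed.
So MorP is produced and active.
With repressor SovN bound, *lutT* is not transcribed.
So LutT is not produced.
cAMP is present, so IrpH is inactive.
Itaconate is absent, so QilR is inactive.
Required activator QilR is absent, so *kulD* is not transcribed.
So KulD is not produced.
Homoserine is absent, so OxaZ is active.
With repressor OxaZ bound, *vorX* is not transcribed.
So VorX is not produced.
With no repressor bound, *nerU* is transcribed.
So NerU is produced and active.
Cu²⁺ is present, so FubQ is inactive.
Required activator LutT is absent, so *holV* is not transcribed.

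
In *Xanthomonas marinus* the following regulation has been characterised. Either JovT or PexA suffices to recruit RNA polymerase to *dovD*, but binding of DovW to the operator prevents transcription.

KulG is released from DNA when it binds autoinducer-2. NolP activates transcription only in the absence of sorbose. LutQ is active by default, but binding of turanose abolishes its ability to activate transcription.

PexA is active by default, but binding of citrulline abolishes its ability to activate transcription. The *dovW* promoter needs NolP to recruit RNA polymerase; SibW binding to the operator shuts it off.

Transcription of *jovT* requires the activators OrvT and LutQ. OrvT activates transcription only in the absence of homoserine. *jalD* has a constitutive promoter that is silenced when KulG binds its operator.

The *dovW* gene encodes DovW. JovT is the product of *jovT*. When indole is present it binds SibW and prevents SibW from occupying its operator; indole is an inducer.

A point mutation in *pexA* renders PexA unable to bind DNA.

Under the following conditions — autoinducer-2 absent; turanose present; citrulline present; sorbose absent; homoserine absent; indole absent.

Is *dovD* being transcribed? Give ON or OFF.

OFF

Homoserine is absent, so OrvT is active.
Turanose is present, so LutQ is inactive.
Required activator LutQ is absent, so *jovT* is not transcribed.
So JovT is not produced.
Indole is absent, so SibW is active.
Sorbose is absent, so NolP is active.
With repressor SibW bound, *dovW* is not transcribed.
So DovW is not produced.
PexA is non-functional in this strain, so it has no effect.
No activator is available at the *dovD* promoter, so *dovD* is not transcribed.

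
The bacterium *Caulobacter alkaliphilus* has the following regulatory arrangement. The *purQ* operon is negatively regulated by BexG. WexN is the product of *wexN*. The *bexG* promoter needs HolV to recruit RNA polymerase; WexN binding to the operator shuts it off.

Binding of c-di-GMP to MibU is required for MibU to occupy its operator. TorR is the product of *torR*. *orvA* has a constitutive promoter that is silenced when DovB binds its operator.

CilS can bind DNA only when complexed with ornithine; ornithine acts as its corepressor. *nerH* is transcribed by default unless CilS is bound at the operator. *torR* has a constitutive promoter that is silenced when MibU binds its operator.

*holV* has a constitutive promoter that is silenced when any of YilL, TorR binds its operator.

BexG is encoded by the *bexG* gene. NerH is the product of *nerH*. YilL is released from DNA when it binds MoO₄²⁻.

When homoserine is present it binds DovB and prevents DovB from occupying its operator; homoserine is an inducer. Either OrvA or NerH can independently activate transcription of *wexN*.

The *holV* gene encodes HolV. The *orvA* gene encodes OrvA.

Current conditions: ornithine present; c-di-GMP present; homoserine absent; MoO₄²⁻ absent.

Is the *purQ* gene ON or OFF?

ON

Homoserine is absent, so DovB is active.
With repressor DovB bound, *orvA* is not transcribed.
So OrvA is not produced.
Ornithine is present, so CilS is active.
With repressor CilS bound, *nerH* is not transcribed.
So NerH is not produced.
No activator is available at the *wexN* promoter, so *wexN* is not transcribed.
So WexN is not produced.
MoO₄²⁻ is absent, so YilL is active.
c-di-GMP is present, so MibU is active.
With repressor MibU bound, *torR* is not transcribed.
So TorR is not produced.
With repressor YilL bound, *holV* is not transcribed.
So HolV is not produced.
Required activator HolV is absent, so *bexG* is not transcribed.
So BexG is not produced.
With no repressor bound, *purQ* is transcribed.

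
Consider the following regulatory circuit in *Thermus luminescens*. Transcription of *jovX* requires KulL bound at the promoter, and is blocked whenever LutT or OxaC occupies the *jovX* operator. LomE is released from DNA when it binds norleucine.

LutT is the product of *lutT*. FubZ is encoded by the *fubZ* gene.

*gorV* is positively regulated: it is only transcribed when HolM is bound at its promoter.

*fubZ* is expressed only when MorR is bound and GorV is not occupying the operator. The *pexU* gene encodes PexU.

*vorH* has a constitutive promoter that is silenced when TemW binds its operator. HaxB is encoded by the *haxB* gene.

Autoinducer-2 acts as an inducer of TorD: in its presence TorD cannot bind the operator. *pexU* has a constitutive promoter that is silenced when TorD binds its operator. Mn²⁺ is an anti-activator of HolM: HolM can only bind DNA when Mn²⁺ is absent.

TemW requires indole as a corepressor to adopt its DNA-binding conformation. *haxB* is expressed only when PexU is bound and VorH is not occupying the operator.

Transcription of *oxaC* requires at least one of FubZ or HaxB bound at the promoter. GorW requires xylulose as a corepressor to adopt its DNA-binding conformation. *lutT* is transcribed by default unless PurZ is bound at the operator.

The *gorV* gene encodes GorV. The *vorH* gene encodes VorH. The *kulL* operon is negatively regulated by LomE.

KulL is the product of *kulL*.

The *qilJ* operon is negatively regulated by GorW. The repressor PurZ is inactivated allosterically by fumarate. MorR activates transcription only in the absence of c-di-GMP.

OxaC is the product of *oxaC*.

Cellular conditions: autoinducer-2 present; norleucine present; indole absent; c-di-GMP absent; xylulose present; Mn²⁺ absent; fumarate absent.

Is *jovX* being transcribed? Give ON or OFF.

Fumarate is absent, so PurZ is active.
With repressor PurZ bound, *lutT* is not transcribed.
So LutT is not produced.
Mn²⁺ is absent, so HolM is active.
No repressor is bound and HolM is active, so *gorV* is transcribed.
So GorV is produced and active.
c-di-GMP is absent, so MorR is active.
With repressor GorV bound, *fubZ* is not transcribed.
So FubZ is not produced.
Indole is absent, so TemW is inactive.
With no repressor bound, *vorH* is transcribed.
So VorH is produced and active.
Autoinducer-2 is present, so TorD is inactive.
With no repressor bound, *pexU* is transcribed.
So PexU is produced and active.
With repressor VorH bound, *haxB* is not transcribed.
So HaxB is not produced.
No activator is available at the *oxaC* promoter, so *oxaC* is not transcribed.
So OxaC is not produced.
Norleucine is present, so LomE is inactive.
With no repressor bound, *kulL* is transcribed.
So KulL is produced and active.
No repressor is bound and KulL is active, so *jovX* is transcribed.

ON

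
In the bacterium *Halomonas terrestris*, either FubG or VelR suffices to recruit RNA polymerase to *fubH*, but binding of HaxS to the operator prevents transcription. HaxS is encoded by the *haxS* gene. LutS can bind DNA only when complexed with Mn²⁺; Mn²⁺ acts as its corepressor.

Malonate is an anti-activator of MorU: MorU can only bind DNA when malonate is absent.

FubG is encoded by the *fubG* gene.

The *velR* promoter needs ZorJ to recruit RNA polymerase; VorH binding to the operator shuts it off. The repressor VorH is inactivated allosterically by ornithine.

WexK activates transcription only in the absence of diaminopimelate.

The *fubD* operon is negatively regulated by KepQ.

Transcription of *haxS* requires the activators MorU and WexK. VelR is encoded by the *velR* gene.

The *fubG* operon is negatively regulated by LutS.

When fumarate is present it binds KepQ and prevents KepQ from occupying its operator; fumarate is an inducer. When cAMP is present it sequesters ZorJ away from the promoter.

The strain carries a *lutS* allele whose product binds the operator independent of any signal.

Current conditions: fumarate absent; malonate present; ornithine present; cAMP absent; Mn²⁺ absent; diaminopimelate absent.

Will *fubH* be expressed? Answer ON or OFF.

ON

LutS is constitutively active in this strain.
With repressor LutS bound, *fubG* is not transcribed.
So FubG is not produced.
Ornithine is present, so VorH is inactive.
cAMP is absent, so ZorJ is active.
No repressor is bound and ZorJ is active, so *velR* is transcribed.
So VelR is produced and active.
Malonate is present, so MorU is inactive.
Diaminopimelate is absent, so WexK is active.
Required activator MorU is absent, so *haxS* is not transcribed.
So HaxS is not produced.
Activator VelR is present, so *fubH* is transcribed.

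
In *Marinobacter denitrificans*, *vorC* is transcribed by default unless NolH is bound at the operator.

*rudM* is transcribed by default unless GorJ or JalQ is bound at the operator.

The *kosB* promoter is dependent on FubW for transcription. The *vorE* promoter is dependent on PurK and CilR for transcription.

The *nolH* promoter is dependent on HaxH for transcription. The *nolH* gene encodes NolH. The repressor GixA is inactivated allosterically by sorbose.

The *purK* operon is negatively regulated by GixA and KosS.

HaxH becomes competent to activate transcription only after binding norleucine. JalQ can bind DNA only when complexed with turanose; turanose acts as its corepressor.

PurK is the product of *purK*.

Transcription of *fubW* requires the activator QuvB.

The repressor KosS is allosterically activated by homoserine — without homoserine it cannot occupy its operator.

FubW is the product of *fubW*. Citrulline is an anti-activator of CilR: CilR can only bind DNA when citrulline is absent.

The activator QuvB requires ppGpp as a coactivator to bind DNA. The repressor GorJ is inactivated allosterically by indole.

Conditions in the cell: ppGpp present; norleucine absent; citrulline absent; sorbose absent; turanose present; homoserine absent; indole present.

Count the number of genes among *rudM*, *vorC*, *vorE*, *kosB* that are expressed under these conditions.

Indole is present, so GorJ is inactive.
Turanose is present, so JalQ is active.
With repressor JalQ bound, *rudM* is not transcribed.
→ *rudM* is OFF.
Norleucine is absent, so HaxH is inactive.
Required activator HaxH is absent, so *nolH* is not transcribed.
So NolH is not produced.
With no repressor bound, *vorC* is transcribed.
→ *vorC* is ON.
Sorbose is absent, so GixA is active.
Homoserine is absent, so KosS is inactive.
With repressor GixA bound, *purK* is not transcribed.
So PurK is not produced.
Citrulline is absent, so CilR is active.
Required activator PurK is absent, so *vorE* is not transcribed.
→ *vorE* is OFF.
ppGpp is present, so QuvB is active.
No repressor is bound and QuvB is active, so *fubW* is transcribed.
So FubW is produced and active.
No repressor is bound and FubW is active, so *kosB* is transcribed.
→ *kosB* is ON.
2 of the 4 genes are transcribed.

2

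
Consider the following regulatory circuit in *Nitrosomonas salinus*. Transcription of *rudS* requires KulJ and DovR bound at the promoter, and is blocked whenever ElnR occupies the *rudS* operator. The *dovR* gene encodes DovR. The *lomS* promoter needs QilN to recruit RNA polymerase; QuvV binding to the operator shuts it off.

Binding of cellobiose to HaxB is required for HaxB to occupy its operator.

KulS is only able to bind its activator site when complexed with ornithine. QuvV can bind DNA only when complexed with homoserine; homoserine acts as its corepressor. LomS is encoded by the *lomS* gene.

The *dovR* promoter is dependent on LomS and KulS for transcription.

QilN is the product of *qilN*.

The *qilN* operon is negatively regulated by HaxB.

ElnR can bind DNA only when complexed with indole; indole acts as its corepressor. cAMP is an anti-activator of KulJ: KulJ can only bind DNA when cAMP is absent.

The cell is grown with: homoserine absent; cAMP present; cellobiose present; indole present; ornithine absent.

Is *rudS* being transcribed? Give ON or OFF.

OFF

cAMP is present, so KulJ is inactive.
Indole is present, so ElnR is active.
Cellobiose is present, so HaxB is active.
With repressor HaxB bound, *qilN* is not transcribed.
So QilN is not produced.
Homoserine is absent, so QuvV is inactive.
Required activator QilN is absent, so *lomS* is not transcribed.
So LomS is not produced.
Ornithine is absent, so KulS is inactive.
Required activator LomS is absent, so *dovR* is not transcribed.
So DovR is not produced.
With repressor ElnR bound, *rudS* is not transcribed.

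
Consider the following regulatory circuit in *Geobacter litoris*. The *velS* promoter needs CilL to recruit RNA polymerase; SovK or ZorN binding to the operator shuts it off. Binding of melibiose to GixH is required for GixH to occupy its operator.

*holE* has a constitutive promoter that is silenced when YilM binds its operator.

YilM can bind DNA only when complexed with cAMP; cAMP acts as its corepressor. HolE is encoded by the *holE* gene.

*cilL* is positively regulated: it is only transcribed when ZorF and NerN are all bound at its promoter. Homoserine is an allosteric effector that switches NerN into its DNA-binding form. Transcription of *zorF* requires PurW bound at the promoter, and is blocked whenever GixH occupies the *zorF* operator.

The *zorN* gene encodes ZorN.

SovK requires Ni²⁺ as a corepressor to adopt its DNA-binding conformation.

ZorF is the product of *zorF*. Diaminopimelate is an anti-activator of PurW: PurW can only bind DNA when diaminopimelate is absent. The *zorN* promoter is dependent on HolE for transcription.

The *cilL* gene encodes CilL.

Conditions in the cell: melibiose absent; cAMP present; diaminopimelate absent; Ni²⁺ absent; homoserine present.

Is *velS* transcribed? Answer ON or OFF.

ON

Diaminopimelate is absent, so PurW is active.
Melibiose is absent, so GixH is inactive.
No repressor is bound and PurW is active, so *zorF* is transcribed.
So ZorF is produced and active.
Homoserine is present, so NerN is active.
No repressor is bound and ZorF and NerN are active, so *cilL* is transcribed.
So CilL is produced and active.
Ni²⁺ is absent, so SovK is inactive.
cAMP is present, so YilM is active.
With repressor YilM bound, *holE* is not transcribed.
So HolE is not produced.
Required activator HolE is absent, so *zorN* is not transcribed.
So ZorN is not produced.
No repressor is bound and CilL is active, so *velS* is transcribed.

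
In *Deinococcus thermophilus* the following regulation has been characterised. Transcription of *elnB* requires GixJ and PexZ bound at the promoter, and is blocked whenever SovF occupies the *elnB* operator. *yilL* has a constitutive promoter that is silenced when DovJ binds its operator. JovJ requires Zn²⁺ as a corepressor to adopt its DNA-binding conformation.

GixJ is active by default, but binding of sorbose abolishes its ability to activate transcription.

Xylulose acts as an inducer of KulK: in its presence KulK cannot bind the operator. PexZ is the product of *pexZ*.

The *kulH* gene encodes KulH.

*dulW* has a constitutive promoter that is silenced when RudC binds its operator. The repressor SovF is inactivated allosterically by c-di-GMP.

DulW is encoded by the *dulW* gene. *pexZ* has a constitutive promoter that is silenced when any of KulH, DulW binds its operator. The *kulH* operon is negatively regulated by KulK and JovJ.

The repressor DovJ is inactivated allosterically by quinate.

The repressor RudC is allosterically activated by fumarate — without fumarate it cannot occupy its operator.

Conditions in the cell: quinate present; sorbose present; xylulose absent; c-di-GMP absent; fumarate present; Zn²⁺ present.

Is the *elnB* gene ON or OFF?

c-di-GMP is absent, so SovF is active.
Sorbose is present, so GixJ is inactive.
Xylulose is absent, so KulK is active.
Zn²⁺ is present, so JovJ is active.
With repressor KulK bound, *kulH* is not transcribed.
So KulH is not produced.
Fumarate is present, so RudC is active.
With repressor RudC bound, *dulW* is not transcribed.
So DulW is not produced.
With no repressor bound, *pexZ* is transcribed.
So PexZ is produced and active.
With repressor SovF bound, *elnB* is not transcribed.

OFF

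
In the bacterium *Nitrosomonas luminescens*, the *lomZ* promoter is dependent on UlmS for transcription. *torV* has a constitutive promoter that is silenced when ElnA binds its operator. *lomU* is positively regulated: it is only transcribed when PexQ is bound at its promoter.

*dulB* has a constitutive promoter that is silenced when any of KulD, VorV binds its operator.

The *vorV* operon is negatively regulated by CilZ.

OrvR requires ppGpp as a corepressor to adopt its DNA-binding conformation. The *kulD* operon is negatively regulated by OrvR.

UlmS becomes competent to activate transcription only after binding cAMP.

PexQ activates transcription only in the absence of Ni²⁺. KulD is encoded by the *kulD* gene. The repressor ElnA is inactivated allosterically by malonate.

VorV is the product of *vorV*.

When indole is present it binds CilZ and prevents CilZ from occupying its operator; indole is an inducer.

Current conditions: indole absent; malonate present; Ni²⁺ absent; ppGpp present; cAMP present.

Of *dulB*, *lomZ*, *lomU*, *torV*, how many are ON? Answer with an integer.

ppGpp is present, so OrvR is active.
With repressor OrvR bound, *kulD* is not transcribed.
So KulD is not produced.
Indole is absent, so CilZ is active.
With repressor CilZ bound, *vorV* is not transcribed.
So VorV is not produced.
With no repressor bound, *dulB* is transcribed.
→ *dulB* is ON.
cAMP is present, so UlmS is active.
No repressor is bound and UlmS is active, so *lomZ* is transcribed.
→ *lomZ* is ON.
Ni²⁺ is absent, so PexQ is active.
No repressor is bound and PexQ is active, so *lomU* is transcribed.
→ *lomU* is ON.
Malonate is present, so ElnA is inactive.
With no repressor bound, *torV* is transcribed.
→ *torV* is ON.
4 of the 4 genes are transcribed.

4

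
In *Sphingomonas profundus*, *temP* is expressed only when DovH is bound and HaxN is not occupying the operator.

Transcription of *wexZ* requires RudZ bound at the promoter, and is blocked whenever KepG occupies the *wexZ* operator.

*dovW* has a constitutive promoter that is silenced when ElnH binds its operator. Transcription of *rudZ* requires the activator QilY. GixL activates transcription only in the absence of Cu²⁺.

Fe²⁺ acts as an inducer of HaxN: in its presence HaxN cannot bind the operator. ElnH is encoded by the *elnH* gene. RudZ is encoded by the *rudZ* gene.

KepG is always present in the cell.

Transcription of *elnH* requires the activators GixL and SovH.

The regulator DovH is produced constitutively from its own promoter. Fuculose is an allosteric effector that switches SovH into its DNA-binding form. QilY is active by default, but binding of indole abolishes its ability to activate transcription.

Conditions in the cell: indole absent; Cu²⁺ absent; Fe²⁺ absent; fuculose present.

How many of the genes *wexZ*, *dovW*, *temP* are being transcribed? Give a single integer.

0

KepG is produced constitutively and is active.
Indole is absent, so QilY is active.
No repressor is bound and QilY is active, so *rudZ* is transcribed.
So RudZ is produced and active.
With repressor KepG bound, *wexZ* is not transcribed.
→ *wexZ* is OFF.
Cu²⁺ is absent, so GixL is active.
Fuculose is present, so SovH is active.
No repressor is bound and GixL and SovH are active, so *elnH* is transcribed.
So ElnH is produced and active.
With repressor ElnH bound, *dovW* is not transcribed.
→ *dovW* is OFF.
DovH is produced constitutively and is active.
Fe²⁺ is absent, so HaxN is active.
With repressor HaxN bound, *temP* is not transcribed.
→ *temP* is OFF.
0 of the 3 genes are transcribed.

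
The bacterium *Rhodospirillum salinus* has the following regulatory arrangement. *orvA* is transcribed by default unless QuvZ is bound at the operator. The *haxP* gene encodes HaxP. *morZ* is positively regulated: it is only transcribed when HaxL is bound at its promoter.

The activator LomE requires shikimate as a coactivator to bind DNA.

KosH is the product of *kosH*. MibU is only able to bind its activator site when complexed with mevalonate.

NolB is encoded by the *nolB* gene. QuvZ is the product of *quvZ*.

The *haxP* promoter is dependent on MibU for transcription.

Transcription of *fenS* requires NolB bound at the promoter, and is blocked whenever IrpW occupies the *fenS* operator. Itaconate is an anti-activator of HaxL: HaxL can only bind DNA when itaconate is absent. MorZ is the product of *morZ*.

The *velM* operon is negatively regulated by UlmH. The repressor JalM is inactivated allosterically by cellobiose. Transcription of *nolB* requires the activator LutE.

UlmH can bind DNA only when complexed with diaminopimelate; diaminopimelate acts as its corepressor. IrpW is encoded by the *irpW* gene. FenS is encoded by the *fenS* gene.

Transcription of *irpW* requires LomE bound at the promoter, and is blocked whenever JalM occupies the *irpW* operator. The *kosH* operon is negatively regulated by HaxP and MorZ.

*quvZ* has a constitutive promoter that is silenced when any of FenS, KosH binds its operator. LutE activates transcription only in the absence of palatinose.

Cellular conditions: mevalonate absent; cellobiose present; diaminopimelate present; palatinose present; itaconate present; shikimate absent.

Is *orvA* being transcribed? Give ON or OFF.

ON

Palatinose is present, so LutE is inactive.
Required activator LutE is absent, so *nolB* is not transcribed.
So NolB is not produced.
Cellobiose is present, so JalM is inactive.
Shikimate is absent, so LomE is inactive.
Required activator LomE is absent, so *irpW* is not transcribed.
So IrpW is not produced.
Required activator NolB is absent, so *fenS* is not transcribed.
So FenS is not produced.
Mevalonate is absent, so MibU is inactive.
Required activator MibU is absent, so *haxP* is not transcribed.
So HaxP is not produced.
Itaconate is present, so HaxL is inactive.
Required activator HaxL is absent, so *morZ* is not transcribed.
So MorZ is not produced.
With no repressor bound, *kosH* is transcribed.
So KosH is produced and active.
With repressor KosH bound, *quvZ* is not transcribed.
So QuvZ is not produced.
With no repressor bound, *orvA* is transcribed.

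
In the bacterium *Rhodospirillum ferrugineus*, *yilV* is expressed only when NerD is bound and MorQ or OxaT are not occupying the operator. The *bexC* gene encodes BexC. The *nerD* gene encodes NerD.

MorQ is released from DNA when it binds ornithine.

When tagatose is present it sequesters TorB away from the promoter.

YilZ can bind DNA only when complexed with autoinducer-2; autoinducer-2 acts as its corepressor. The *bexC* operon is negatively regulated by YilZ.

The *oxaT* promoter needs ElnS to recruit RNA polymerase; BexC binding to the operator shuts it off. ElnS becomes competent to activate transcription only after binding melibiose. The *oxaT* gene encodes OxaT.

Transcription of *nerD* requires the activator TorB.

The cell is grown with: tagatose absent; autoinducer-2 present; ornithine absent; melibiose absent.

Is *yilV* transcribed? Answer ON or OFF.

Ornithine is absent, so MorQ is active.
Melibiose is absent, so ElnS is inactive.
Autoinducer-2 is present, so YilZ is active.
With repressor YilZ bound, *bexC* is not transcribed.
So BexC is not produced.
Required activator ElnS is absent, so *oxaT* is not transcribed.
So OxaT is not produced.
Tagatose is absent, so TorB is active.
No repressor is bound and TorB is active, so *nerD* is transcribed.
So NerD is produced and active.
With repressor MorQ bound, *yilV* is not transcribed.

OFF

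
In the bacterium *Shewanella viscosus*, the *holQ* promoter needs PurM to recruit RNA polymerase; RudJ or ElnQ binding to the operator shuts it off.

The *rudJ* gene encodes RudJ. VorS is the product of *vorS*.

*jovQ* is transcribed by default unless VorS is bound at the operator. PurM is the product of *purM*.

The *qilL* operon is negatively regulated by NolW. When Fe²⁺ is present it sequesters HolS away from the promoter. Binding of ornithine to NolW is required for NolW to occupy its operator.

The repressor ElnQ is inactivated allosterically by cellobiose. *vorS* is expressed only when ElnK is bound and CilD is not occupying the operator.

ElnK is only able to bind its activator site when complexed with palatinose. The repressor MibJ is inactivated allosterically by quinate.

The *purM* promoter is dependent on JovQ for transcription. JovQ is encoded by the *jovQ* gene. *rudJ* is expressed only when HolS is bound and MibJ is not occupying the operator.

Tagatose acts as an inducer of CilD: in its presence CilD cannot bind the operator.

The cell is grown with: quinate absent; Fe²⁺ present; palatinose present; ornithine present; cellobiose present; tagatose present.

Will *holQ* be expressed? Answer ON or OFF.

OFF

Palatinose is present, so ElnK is active.
Tagatose is present, so CilD is inactive.
No repressor is bound and ElnK is active, so *vorS* is transcribed.
So VorS is produced and active.
With repressor VorS bound, *jovQ* is not transcribed.
So JovQ is not produced.
Required activator JovQ is absent, so *purM* is not transcribed.
So PurM is not produced.
Fe²⁺ is present, so HolS is inactive.
Quinate is absent, so MibJ is active.
With repressor MibJ bound, *rudJ* is not transcribed.
So RudJ is not produced.
Cellobiose is present, so ElnQ is inactive.
Required activator PurM is absent, so *holQ* is not transcribed.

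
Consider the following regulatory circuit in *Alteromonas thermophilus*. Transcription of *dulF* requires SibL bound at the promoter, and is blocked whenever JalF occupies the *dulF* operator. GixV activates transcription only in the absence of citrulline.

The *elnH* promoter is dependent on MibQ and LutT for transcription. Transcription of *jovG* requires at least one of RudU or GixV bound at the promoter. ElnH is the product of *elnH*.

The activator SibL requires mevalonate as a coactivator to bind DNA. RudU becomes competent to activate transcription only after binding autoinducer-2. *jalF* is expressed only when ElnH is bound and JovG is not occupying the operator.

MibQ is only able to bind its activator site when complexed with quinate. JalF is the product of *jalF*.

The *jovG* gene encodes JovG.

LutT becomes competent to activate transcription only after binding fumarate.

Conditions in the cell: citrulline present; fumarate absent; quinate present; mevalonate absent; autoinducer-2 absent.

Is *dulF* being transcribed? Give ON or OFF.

Quinate is present, so MibQ is active.
Fumarate is absent, so LutT is inactive.
Required activator LutT is absent, so *elnH* is not transcribed.
So ElnH is not produced.
Autoinducer-2 is absent, so RudU is inactive.
Citrulline is present, so GixV is inactive.
No activator is available at the *jovG* promoter, so *jovG* is not transcribed.
So JovG is not produced.
Required activator ElnH is absent, so *jalF* is not transcribed.
So JalF is not produced.
Mevalonate is absent, so SibL is inactive.
Required activator SibL is absent, so *dulF* is not transcribed.

OFF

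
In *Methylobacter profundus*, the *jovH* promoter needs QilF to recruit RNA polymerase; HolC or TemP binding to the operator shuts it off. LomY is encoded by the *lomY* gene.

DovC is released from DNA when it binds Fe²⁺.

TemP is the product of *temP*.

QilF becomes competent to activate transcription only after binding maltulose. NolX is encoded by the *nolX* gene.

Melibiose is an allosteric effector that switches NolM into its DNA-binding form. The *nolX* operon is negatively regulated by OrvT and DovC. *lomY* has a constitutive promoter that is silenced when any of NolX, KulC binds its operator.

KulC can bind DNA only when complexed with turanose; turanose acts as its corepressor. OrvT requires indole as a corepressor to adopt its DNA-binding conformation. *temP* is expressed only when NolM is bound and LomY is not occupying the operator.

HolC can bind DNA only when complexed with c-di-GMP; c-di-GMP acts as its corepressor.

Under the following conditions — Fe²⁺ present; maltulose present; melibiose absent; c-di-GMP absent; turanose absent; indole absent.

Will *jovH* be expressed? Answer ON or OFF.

ON

c-di-GMP is absent, so HolC is inactive.
Indole is absent, so OrvT is inactive.
Fe²⁺ is present, so DovC is inactive.
With no repressor bound, *nolX* is transcribed.
So NolX is produced and active.
Turanose is absent, so KulC is inactive.
With repressor NolX bound, *lomY* is not transcribed.
So LomY is not produced.
Melibiose is absent, so NolM is inactive.
Required activator NolM is absent, so *temP* is not transcribed.
So TemP is not produced.
Maltulose is present, so QilF is active.
No repressor is bound and QilF is active, so *jovH* is transcribed.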